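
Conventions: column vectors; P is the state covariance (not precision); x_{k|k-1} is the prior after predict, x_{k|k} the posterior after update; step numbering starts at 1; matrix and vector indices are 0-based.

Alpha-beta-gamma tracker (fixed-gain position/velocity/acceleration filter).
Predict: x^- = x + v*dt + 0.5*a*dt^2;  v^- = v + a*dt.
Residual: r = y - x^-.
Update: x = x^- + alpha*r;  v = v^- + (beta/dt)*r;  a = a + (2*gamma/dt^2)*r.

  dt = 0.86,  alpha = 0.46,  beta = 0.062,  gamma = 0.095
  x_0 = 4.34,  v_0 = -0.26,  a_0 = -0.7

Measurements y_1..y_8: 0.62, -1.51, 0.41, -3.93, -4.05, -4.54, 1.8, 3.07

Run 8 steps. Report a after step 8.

a_post = 7.5475

step 1: x_pred=3.8575  r=-3.2375  x^+=2.3683  v^+=-1.0954  a^+=-1.5317
step 2: x_pred=0.8598  r=-2.3698  x^+=-0.2303  v^+=-2.5835  a^+=-2.1405
step 3: x_pred=-3.2437  r=3.6537  x^+=-1.5630  v^+=-4.1609  a^+=-1.2019
step 4: x_pred=-5.5859  r=1.6559  x^+=-4.8242  v^+=-5.0752  a^+=-0.7765
step 5: x_pred=-9.4760  r=5.4260  x^+=-6.9800  v^+=-5.3518  a^+=0.6174
step 6: x_pred=-11.3543  r=6.8143  x^+=-8.2197  v^+=-4.3296  a^+=2.3680
step 7: x_pred=-11.0675  r=12.8675  x^+=-5.1484  v^+=-1.3655  a^+=5.6736
step 8: x_pred=-4.2246  r=7.2946  x^+=-0.8691  v^+=4.0397  a^+=7.5475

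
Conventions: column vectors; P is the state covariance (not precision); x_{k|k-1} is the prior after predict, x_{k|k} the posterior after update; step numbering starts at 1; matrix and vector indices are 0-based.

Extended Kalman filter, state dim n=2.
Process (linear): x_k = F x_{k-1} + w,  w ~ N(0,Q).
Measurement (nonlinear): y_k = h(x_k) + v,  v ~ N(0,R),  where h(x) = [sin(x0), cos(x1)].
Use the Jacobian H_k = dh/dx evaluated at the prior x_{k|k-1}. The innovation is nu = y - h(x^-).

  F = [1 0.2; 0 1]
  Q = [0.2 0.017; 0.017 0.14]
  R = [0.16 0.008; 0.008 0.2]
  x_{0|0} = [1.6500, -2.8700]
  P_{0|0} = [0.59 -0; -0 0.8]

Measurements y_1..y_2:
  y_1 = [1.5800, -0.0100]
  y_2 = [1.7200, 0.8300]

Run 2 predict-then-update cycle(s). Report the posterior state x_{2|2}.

step 1: x^-=[1.0760, -2.8700]  P^-=[0.8220 0.1770; 0.1770 0.9400]  H_jac=[0.4749 0.0000; 0.0000 0.2683]  S=[0.3453 0.0305; 0.0305 0.2676]  K=[1.1259 0.0489; 0.1617 0.9237]  nu=[0.6999, 0.9533]  x^+=[1.9107, -1.8762]  P^+=[0.3802 0.0700; 0.0700 0.6935]
step 2: x^-=[1.5354, -1.8762]  P^-=[0.6360 0.2257; 0.2257 0.8335]  H_jac=[0.0353 0.0000; 0.0000 0.9537]  S=[0.1608 0.0156; 0.0156 0.9581]  K=[0.1182 0.2228; -0.0310 0.8302]  nu=[0.7206, 1.1307]  x^+=[1.8725, -0.9599]  P^+=[0.5853 0.0477; 0.0477 0.1738]

x_post = [1.8725, -0.9599]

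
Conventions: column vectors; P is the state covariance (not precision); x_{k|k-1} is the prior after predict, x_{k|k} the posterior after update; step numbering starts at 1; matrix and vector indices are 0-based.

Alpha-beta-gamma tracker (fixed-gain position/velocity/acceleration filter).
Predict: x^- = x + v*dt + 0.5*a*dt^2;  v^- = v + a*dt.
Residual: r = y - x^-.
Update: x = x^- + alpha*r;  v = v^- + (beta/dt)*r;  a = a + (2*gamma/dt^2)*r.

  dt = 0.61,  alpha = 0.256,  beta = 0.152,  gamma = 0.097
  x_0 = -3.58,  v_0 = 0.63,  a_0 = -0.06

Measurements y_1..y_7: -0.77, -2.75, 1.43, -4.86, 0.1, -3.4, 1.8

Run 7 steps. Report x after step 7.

x_post = -0.9896

step 1: x_pred=-3.2069  r=2.4369  x^+=-2.5830  v^+=1.2006  a^+=1.2105
step 2: x_pred=-1.6254  r=-1.1246  x^+=-1.9133  v^+=1.6588  a^+=0.6242
step 3: x_pred=-0.7853  r=2.2153  x^+=-0.2182  v^+=2.5916  a^+=1.7792
step 4: x_pred=1.6937  r=-6.5537  x^+=0.0159  v^+=2.0438  a^+=-1.6377
step 5: x_pred=0.9580  r=-0.8580  x^+=0.7383  v^+=0.8311  a^+=-2.0850
step 6: x_pred=0.8574  r=-4.2574  x^+=-0.2325  v^+=-1.5016  a^+=-4.3046
step 7: x_pred=-1.9494  r=3.7494  x^+=-0.9896  v^+=-3.1932  a^+=-2.3498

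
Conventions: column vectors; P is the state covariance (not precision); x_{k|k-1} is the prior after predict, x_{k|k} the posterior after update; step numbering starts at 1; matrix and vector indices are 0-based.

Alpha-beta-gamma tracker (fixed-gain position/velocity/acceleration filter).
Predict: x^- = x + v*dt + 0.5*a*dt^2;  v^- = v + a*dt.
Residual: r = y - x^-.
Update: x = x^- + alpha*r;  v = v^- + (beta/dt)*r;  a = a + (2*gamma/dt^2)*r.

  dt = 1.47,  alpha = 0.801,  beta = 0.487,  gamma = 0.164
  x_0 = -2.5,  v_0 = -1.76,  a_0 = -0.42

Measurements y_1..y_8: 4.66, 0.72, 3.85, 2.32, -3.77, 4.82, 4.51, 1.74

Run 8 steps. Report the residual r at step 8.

step 1: x_pred=-5.5410  r=10.2010  x^+=2.6300  v^+=1.0021  a^+=1.1284
step 2: x_pred=5.3223  r=-4.6023  x^+=1.6359  v^+=1.1361  a^+=0.4298
step 3: x_pred=3.7704  r=0.0796  x^+=3.8342  v^+=1.7944  a^+=0.4419
step 4: x_pred=6.9493  r=-4.6293  x^+=3.2412  v^+=0.9103  a^+=-0.2608
step 5: x_pred=4.2976  r=-8.0676  x^+=-2.1645  v^+=-2.1458  a^+=-1.4853
step 6: x_pred=-6.9237  r=11.7437  x^+=2.4830  v^+=-0.4386  a^+=0.2972
step 7: x_pred=2.1593  r=2.3507  x^+=4.0422  v^+=0.7770  a^+=0.6540
step 8: x_pred=5.8911  r=-4.1511  x^+=2.5661  v^+=0.3632  a^+=0.0239

resid = -4.1511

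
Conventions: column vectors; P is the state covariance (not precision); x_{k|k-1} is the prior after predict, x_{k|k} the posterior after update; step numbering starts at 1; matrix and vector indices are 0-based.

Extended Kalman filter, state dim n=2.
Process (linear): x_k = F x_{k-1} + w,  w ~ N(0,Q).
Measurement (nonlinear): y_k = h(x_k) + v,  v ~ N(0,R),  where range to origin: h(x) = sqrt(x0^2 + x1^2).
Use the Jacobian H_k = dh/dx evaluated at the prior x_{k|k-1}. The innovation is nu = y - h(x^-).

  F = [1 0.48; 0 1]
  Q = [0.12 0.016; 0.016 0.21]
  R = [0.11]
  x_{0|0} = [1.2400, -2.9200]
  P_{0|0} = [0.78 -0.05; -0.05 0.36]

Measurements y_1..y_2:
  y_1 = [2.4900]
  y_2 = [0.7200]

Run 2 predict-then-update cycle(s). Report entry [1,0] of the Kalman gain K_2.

K[1,0] = -0.4946

step 1: x^-=[-0.1616, -2.9200]  P^-=[0.9349 0.1388; 0.1388 0.5700]  H_jac=[-0.0553 -0.9985]  S=[0.6964]  K=[-0.2732; -0.8282]  nu=[-0.4345]  x^+=[-0.0429, -2.5602]  P^+=[0.8830 -0.0188; -0.0188 0.0923]
step 2: x^-=[-1.2718, -2.5602]  P^-=[1.0062 0.0415; 0.0415 0.3023]  H_jac=[-0.4449 -0.8956]  S=[0.5847]  K=[-0.8292; -0.4946]  nu=[-2.1387]  x^+=[0.5016, -1.5024]  P^+=[0.6042 -0.1983; -0.1983 0.1592]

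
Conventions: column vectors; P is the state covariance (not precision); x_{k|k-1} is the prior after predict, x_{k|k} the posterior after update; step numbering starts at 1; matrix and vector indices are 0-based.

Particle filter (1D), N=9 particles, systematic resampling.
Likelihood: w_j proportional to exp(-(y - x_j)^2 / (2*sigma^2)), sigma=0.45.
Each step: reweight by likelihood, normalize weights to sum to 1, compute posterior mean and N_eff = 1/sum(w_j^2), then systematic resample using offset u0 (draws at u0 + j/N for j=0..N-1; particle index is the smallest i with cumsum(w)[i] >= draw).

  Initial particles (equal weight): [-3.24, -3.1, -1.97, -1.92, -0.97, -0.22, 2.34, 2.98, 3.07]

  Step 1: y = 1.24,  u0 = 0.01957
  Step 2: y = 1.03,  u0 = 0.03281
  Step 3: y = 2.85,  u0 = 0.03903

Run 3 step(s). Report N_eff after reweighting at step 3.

N_eff = 7.0000

step 1: w=[0.0000, 0.0000, 0.0000, 0.0000, 0.0001, 0.0918, 0.8935, 0.0100, 0.0045]  mean=2.1144  Neff=1.2393  idx=[5, 6, 6, 6, 6, 6, 6, 6, 6]
step 2: w=[0.1544, 0.1057, 0.1057, 0.1057, 0.1057, 0.1057, 0.1057, 0.1057, 0.1057]  mean=1.9446  Neff=8.8321  idx=[0, 0, 1, 3, 4, 5, 6, 7, 8]
step 3: w=[0.0000, 0.0000, 0.1429, 0.1429, 0.1429, 0.1429, 0.1429, 0.1429, 0.1429]  mean=2.3400  Neff=7.0000  idx=[2, 3, 3, 4, 5, 6, 6, 7, 8]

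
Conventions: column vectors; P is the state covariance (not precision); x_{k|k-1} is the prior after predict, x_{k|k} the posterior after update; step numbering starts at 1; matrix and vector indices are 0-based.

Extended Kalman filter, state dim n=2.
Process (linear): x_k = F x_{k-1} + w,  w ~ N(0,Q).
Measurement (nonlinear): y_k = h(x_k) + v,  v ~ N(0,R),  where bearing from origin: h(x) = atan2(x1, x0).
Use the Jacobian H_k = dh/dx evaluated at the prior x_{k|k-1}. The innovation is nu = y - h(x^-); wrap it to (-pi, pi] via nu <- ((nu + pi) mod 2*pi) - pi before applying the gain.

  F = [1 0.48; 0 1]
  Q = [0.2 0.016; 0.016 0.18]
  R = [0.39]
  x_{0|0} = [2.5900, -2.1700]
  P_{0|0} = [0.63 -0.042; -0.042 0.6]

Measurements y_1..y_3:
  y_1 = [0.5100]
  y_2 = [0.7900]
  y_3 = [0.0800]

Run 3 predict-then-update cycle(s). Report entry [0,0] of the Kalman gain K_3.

K[0,0] = 0.5204

step 1: x^-=[1.5484, -2.1700]  P^-=[0.9279 0.2620; 0.2620 0.7800]  H_jac=[0.3054 0.2179]  S=[0.5484]  K=[0.6208; 0.4558]  nu=[1.4610]  x^+=[2.4553, -1.5041]  P^+=[0.7166 0.1068; 0.1068 0.6661]
step 2: x^-=[1.7334, -1.5041]  P^-=[1.1726 0.4426; 0.4426 0.8461]  H_jac=[0.2856 0.3291]  S=[0.6605]  K=[0.7276; 0.6130]  nu=[1.5047]  x^+=[2.8281, -0.5818]  P^+=[0.8230 0.1480; 0.1480 0.5979]
step 3: x^-=[2.5489, -0.5818]  P^-=[1.3029 0.4510; 0.4510 0.7779]  H_jac=[0.0851 0.3729]  S=[0.5362]  K=[0.5204; 0.6126]  nu=[0.3044]  x^+=[2.7073, -0.3953]  P^+=[1.1576 0.2801; 0.2801 0.5767]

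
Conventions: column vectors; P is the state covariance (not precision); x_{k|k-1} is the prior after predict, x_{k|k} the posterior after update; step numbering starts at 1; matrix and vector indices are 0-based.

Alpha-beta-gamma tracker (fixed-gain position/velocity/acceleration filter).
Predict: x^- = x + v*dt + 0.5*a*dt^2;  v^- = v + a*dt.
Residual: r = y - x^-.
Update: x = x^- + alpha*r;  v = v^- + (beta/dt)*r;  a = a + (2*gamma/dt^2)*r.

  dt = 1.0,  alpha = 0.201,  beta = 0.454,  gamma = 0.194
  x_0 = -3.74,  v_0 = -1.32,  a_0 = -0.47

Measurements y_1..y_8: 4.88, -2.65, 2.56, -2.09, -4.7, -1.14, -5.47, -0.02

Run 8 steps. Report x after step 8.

step 1: x_pred=-5.2950  r=10.1750  x^+=-3.2498  v^+=2.8295  a^+=3.4779
step 2: x_pred=1.3186  r=-3.9686  x^+=0.5209  v^+=4.5056  a^+=1.9381
step 3: x_pred=5.9956  r=-3.4356  x^+=5.3050  v^+=4.8840  a^+=0.6051
step 4: x_pred=10.4915  r=-12.5815  x^+=7.9626  v^+=-0.2229  a^+=-4.2765
step 5: x_pred=5.6014  r=-10.3014  x^+=3.5308  v^+=-9.1763  a^+=-8.2735
step 6: x_pred=-9.7822  r=8.6422  x^+=-8.0451  v^+=-13.5262  a^+=-4.9203
step 7: x_pred=-24.0315  r=18.5615  x^+=-20.3007  v^+=-10.0196  a^+=2.2816
step 8: x_pred=-29.1795  r=29.1595  x^+=-23.3184  v^+=5.5004  a^+=13.5955

x_post = -23.3184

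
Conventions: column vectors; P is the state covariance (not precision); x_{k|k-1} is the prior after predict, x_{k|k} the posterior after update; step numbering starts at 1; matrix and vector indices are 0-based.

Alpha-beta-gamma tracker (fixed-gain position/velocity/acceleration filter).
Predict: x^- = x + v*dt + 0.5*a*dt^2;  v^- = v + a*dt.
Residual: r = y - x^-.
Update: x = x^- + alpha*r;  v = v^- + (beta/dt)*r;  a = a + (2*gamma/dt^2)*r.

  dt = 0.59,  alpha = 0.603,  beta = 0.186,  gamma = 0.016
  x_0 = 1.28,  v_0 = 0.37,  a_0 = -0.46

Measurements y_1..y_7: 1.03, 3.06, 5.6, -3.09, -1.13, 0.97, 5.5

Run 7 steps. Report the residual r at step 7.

resid = 6.7432

step 1: x_pred=1.4182  r=-0.3882  x^+=1.1841  v^+=-0.0238  a^+=-0.4957
step 2: x_pred=1.0838  r=1.9762  x^+=2.2755  v^+=0.3067  a^+=-0.3140
step 3: x_pred=2.4018  r=3.1982  x^+=4.3303  v^+=1.1297  a^+=-0.0200
step 4: x_pred=4.9934  r=-8.0834  x^+=0.1191  v^+=-1.4304  a^+=-0.7631
step 5: x_pred=-0.8577  r=-0.2723  x^+=-1.0219  v^+=-1.9665  a^+=-0.7881
step 6: x_pred=-2.3193  r=3.2893  x^+=-0.3358  v^+=-1.3945  a^+=-0.4858
step 7: x_pred=-1.2432  r=6.7432  x^+=2.8230  v^+=0.4447  a^+=0.1341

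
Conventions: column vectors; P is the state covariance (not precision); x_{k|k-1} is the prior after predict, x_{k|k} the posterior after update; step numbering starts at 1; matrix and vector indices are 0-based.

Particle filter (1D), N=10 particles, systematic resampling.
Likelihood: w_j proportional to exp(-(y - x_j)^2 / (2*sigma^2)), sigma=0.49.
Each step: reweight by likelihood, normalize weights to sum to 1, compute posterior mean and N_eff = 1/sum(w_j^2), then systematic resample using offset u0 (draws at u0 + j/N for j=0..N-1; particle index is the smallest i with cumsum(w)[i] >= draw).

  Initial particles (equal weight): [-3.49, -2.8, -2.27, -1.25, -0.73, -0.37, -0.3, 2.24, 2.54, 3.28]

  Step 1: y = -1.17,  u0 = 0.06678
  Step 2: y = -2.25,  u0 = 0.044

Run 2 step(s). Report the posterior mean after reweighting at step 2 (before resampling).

post_mean = -1.2290

step 1: w=[0.0000, 0.0018, 0.0364, 0.4465, 0.3024, 0.1193, 0.0936, 0.0000, 0.0000, 0.0000]  mean=-0.9388  Neff=3.1733  idx=[3, 3, 3, 3, 3, 4, 4, 4, 5, 6]
step 2: w=[0.1922, 0.1922, 0.1922, 0.1922, 0.1922, 0.0125, 0.0125, 0.0125, 0.0010, 0.0006]  mean=-1.2290  Neff=5.4023  idx=[0, 0, 1, 1, 2, 2, 3, 3, 4, 4]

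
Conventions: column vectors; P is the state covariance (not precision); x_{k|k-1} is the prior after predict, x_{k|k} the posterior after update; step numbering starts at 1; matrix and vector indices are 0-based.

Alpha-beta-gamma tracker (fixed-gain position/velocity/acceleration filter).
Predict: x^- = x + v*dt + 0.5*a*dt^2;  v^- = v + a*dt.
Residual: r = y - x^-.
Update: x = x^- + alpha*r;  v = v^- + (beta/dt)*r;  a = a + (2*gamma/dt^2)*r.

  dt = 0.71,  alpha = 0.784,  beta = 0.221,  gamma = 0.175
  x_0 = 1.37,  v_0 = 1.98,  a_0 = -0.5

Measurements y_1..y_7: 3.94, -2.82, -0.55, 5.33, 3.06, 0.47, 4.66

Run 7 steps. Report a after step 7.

a_post = 3.3149

step 1: x_pred=2.6498  r=1.2902  x^+=3.6613  v^+=2.0266  a^+=0.3958
step 2: x_pred=5.2000  r=-8.0200  x^+=-1.0877  v^+=-0.1887  a^+=-5.1725
step 3: x_pred=-2.5254  r=1.9754  x^+=-0.9767  v^+=-3.2463  a^+=-3.8010
step 4: x_pred=-4.2396  r=9.5696  x^+=3.2630  v^+=-2.9663  a^+=2.8433
step 5: x_pred=1.8735  r=1.1865  x^+=2.8037  v^+=-0.5783  a^+=3.6670
step 6: x_pred=3.3174  r=-2.8474  x^+=1.0850  v^+=1.1390  a^+=1.6900
step 7: x_pred=2.3197  r=2.3403  x^+=4.1545  v^+=3.0674  a^+=3.3149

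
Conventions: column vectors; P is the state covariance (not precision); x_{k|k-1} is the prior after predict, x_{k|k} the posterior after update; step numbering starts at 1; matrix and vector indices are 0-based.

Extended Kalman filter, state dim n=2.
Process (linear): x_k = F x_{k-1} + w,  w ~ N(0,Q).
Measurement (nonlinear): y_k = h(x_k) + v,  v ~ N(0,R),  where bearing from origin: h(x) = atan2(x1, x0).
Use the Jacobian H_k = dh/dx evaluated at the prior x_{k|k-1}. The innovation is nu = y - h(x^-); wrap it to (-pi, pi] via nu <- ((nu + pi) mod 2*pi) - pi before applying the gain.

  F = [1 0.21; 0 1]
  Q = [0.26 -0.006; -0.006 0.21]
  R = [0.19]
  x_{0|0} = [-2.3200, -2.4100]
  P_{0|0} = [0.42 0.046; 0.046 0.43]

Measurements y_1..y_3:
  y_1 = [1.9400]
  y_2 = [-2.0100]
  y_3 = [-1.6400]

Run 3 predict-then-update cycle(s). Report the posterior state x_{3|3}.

step 1: x^-=[-2.8261, -2.4100]  P^-=[0.7183 0.1303; 0.1303 0.6400]  H_jac=[0.1747 -0.2049]  S=[0.2295]  K=[0.4305; -0.4722]  nu=[-1.9077]  x^+=[-3.6474, -1.5092]  P^+=[0.6757 0.1769; 0.1769 0.5888]
step 2: x^-=[-3.9644, -1.5092]  P^-=[1.0360 0.2946; 0.2946 0.7988]  H_jac=[0.0839 -0.2203]  S=[0.2252]  K=[0.0976; -0.6719]  nu=[0.7678]  x^+=[-3.8894, -2.0251]  P^+=[1.0339 0.3094; 0.3094 0.6972]
step 3: x^-=[-4.3147, -2.0251]  P^-=[1.4546 0.4498; 0.4498 0.9072]  H_jac=[0.0891 -0.1899]  S=[0.2191]  K=[0.2019; -0.6035]  nu=[1.0628]  x^+=[-4.1000, -2.6665]  P^+=[1.4456 0.4765; 0.4765 0.8274]

x_post = [-4.1000, -2.6665]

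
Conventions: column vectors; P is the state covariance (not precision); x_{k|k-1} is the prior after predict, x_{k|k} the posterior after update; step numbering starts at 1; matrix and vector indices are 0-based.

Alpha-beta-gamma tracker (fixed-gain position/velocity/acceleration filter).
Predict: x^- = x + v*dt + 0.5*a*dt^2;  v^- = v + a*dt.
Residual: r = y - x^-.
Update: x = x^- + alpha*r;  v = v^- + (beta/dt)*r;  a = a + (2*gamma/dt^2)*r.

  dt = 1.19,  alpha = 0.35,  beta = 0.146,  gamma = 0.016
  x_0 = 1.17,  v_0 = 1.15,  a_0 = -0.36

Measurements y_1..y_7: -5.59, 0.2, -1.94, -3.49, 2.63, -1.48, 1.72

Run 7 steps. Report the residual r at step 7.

step 1: x_pred=2.2836  r=-7.8736  x^+=-0.4722  v^+=-0.2444  a^+=-0.5379
step 2: x_pred=-1.1439  r=1.3439  x^+=-0.6735  v^+=-0.7197  a^+=-0.5076
step 3: x_pred=-1.8893  r=-0.0507  x^+=-1.9070  v^+=-1.3299  a^+=-0.5087
step 4: x_pred=-3.8498  r=0.3598  x^+=-3.7238  v^+=-1.8911  a^+=-0.5006
step 5: x_pred=-6.3287  r=8.9587  x^+=-3.1931  v^+=-1.3876  a^+=-0.2981
step 6: x_pred=-5.0555  r=3.5755  x^+=-3.8041  v^+=-1.3037  a^+=-0.2173
step 7: x_pred=-5.5094  r=7.2294  x^+=-2.9791  v^+=-0.6754  a^+=-0.0540

resid = 7.2294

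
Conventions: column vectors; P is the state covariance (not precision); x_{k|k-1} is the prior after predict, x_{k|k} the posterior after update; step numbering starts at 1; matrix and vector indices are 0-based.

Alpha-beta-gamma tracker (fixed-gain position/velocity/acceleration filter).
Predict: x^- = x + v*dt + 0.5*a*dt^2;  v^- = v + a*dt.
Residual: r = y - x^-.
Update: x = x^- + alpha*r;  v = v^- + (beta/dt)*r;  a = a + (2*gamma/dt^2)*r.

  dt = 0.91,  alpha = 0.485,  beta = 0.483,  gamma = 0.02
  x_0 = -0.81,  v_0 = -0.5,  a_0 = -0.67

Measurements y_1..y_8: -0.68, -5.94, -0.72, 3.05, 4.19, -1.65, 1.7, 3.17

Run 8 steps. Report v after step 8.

v_post = -0.2013

step 1: x_pred=-1.5424  r=0.8624  x^+=-1.1241  v^+=-0.6520  a^+=-0.6283
step 2: x_pred=-1.9776  r=-3.9624  x^+=-3.8994  v^+=-3.3269  a^+=-0.8197
step 3: x_pred=-7.2662  r=6.5462  x^+=-4.0913  v^+=-0.5983  a^+=-0.5035
step 4: x_pred=-4.8443  r=7.8943  x^+=-1.0155  v^+=3.1335  a^+=-0.1222
step 5: x_pred=1.7853  r=2.4047  x^+=2.9516  v^+=4.2986  a^+=-0.0061
step 6: x_pred=6.8608  r=-8.5108  x^+=2.7331  v^+=-0.2242  a^+=-0.4172
step 7: x_pred=2.3563  r=-0.6563  x^+=2.0380  v^+=-0.9522  a^+=-0.4489
step 8: x_pred=0.9857  r=2.1843  x^+=2.0451  v^+=-0.2013  a^+=-0.3434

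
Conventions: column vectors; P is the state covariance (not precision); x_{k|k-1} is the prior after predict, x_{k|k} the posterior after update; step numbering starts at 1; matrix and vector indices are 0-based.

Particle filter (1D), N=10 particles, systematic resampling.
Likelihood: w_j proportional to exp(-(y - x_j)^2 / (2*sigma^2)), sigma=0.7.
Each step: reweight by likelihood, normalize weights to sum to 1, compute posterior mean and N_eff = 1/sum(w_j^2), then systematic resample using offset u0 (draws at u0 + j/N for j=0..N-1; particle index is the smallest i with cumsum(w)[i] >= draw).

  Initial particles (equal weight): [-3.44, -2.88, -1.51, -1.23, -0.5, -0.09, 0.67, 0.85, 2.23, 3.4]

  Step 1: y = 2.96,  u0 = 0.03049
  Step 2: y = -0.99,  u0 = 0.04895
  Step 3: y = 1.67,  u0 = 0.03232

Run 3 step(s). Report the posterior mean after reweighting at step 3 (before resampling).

post_mean = 2.2300

step 1: w=[0.0000, 0.0000, 0.0000, 0.0000, 0.0000, 0.0001, 0.0033, 0.0075, 0.4098, 0.5793]  mean=2.8921  Neff=1.9858  idx=[8, 8, 8, 8, 9, 9, 9, 9, 9, 9]
step 2: w=[0.2500, 0.2500, 0.2500, 0.2500, 0.0000, 0.0000, 0.0000, 0.0000, 0.0000, 0.0000]  mean=2.2302  Neff=4.0014  idx=[0, 0, 0, 1, 1, 2, 2, 2, 3, 3]
step 3: w=[0.1000, 0.1000, 0.1000, 0.1000, 0.1000, 0.1000, 0.1000, 0.1000, 0.1000, 0.1000]  mean=2.2300  Neff=10.0000  idx=[0, 1, 2, 3, 4, 5, 6, 7, 8, 9]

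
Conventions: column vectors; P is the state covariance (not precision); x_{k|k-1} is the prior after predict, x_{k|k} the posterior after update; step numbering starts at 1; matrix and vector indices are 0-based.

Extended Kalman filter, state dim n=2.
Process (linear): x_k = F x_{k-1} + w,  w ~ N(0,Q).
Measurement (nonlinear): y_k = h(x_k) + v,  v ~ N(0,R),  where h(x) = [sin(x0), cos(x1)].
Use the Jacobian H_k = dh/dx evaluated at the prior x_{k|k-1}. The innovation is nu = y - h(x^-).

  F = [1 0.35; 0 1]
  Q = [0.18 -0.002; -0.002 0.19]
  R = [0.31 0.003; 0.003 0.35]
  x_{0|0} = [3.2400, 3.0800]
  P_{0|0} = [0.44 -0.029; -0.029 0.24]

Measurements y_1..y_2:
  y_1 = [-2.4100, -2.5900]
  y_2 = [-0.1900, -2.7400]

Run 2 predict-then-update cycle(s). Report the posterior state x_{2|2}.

step 1: x^-=[4.3180, 3.0800]  P^-=[0.6291 0.0530; 0.0530 0.4300]  H_jac=[-0.3842 0.0000; 0.0000 -0.0616]  S=[0.4029 0.0043; 0.0043 0.3516]  K=[-0.6000 -0.0020; -0.0498 -0.0747]  nu=[-1.4868, -1.5919]  x^+=[5.2132, 3.2728]  P^+=[0.4841 0.0407; 0.0407 0.4270]
step 2: x^-=[6.3587, 3.2728]  P^-=[0.7449 0.1882; 0.1882 0.6170]  H_jac=[0.9971 0.0000; 0.0000 0.1309]  S=[1.0506 0.0276; 0.0276 0.3606]  K=[0.7066 0.0143; 0.1731 0.2107]  nu=[-0.2655, -1.7486]  x^+=[6.1461, 2.8584]  P^+=[0.2197 0.0544; 0.0544 0.5675]

x_post = [6.1461, 2.8584]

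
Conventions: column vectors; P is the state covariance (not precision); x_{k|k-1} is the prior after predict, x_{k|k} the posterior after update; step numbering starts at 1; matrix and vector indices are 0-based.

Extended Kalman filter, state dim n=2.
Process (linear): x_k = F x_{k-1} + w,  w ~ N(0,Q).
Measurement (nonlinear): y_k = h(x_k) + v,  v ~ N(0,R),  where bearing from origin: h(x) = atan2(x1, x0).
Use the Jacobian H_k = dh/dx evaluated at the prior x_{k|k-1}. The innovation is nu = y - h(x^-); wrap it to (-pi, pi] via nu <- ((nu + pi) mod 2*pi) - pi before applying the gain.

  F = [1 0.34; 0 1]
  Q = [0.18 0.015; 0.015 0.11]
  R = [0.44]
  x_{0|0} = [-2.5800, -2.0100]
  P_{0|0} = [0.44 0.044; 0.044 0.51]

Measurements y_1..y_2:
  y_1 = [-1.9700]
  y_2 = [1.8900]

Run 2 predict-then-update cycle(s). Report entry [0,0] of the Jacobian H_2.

step 1: x^-=[-3.2634, -2.0100]  P^-=[0.7089 0.2324; 0.2324 0.6200]  H_jac=[0.1368 -0.2222]  S=[0.4697]  K=[0.0966; -0.2255]  nu=[0.6195]  x^+=[-3.2036, -2.1497]  P^+=[0.7045 0.2426; 0.2426 0.5961]
step 2: x^-=[-3.9345, -2.1497]  P^-=[1.1184 0.4603; 0.4603 0.7061]  H_jac=[0.1069 -0.1957]  S=[0.4606]  K=[0.0641; -0.1932]  nu=[-1.7517]  x^+=[-4.0467, -1.8113]  P^+=[1.1165 0.4660; 0.4660 0.6889]

H_jac[0,0] = 0.1069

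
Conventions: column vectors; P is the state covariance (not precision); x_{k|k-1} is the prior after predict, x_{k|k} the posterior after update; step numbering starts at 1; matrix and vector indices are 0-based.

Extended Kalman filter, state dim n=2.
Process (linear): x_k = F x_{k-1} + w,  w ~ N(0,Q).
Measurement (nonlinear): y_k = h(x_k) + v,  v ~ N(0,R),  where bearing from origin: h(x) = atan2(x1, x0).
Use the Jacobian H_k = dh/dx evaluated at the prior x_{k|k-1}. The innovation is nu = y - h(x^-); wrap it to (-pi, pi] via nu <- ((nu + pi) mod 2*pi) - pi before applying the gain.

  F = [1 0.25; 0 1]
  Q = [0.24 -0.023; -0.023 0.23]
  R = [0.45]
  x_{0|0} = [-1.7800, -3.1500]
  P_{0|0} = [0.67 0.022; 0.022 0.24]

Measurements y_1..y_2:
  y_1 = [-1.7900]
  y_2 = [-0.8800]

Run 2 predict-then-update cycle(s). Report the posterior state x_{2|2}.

step 1: x^-=[-2.5675, -3.1500]  P^-=[0.9360 0.0590; 0.0590 0.4700]  H_jac=[0.1907 -0.1555]  S=[0.4919]  K=[0.3443; -0.1257]  nu=[0.4647]  x^+=[-2.4075, -3.2084]  P^+=[0.8777 0.0803; 0.0803 0.4622]
step 2: x^-=[-3.2096, -3.2084]  P^-=[1.1867 0.1728; 0.1728 0.6922]  H_jac=[0.1558 -0.1558]  S=[0.4872]  K=[0.3242; -0.1662]  nu=[1.4764]  x^+=[-2.7310, -3.4537]  P^+=[1.1355 0.1991; 0.1991 0.6788]

x_post = [-2.7310, -3.4537]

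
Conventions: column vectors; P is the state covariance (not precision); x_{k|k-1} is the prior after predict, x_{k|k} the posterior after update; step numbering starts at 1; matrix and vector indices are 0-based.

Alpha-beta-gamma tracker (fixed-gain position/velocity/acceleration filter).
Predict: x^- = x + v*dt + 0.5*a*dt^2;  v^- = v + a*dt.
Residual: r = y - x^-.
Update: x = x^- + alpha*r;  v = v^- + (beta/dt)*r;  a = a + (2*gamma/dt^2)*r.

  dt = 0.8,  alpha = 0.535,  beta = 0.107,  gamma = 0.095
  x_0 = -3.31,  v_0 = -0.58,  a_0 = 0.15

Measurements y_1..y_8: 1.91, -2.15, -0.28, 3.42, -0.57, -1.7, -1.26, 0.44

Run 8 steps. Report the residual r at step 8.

step 1: x_pred=-3.7260  r=5.6360  x^+=-0.7107  v^+=0.2938  a^+=1.8232
step 2: x_pred=0.1077  r=-2.2577  x^+=-1.1002  v^+=1.4504  a^+=1.1529
step 3: x_pred=0.4291  r=-0.7091  x^+=0.0497  v^+=2.2779  a^+=0.9424
step 4: x_pred=2.1736  r=1.2464  x^+=2.8404  v^+=3.1985  a^+=1.3124
step 5: x_pred=5.8192  r=-6.3892  x^+=2.4010  v^+=3.3939  a^+=-0.5844
step 6: x_pred=4.9291  r=-6.6291  x^+=1.3825  v^+=2.0398  a^+=-2.5524
step 7: x_pred=2.1976  r=-3.4576  x^+=0.3478  v^+=-0.4646  a^+=-3.5789
step 8: x_pred=-1.1691  r=1.6091  x^+=-0.3082  v^+=-3.1125  a^+=-3.1012

resid = 1.6091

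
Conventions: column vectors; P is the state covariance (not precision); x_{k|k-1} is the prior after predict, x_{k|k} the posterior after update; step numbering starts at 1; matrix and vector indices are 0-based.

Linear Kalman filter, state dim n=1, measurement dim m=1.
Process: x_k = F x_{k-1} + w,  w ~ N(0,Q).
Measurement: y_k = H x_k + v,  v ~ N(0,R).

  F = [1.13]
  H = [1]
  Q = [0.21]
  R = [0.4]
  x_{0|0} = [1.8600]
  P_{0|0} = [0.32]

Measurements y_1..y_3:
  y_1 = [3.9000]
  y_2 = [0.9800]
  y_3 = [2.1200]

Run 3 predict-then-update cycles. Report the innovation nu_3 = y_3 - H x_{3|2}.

innov = [-0.2788]

step 1: x^-=[2.1018]  P^-=[0.6186]  S=[1.0186]  K=[0.6073]  nu=[1.7982]  x^+=[3.1939]  P^+=[0.2429]
step 2: x^-=[3.6091]  P^-=[0.5202]  S=[0.9202]  K=[0.5653]  nu=[-2.6291]  x^+=[2.1228]  P^+=[0.2261]
step 3: x^-=[2.3988]  P^-=[0.4987]  S=[0.8987]  K=[0.5549]  nu=[-0.2788]  x^+=[2.2441]  P^+=[0.2220]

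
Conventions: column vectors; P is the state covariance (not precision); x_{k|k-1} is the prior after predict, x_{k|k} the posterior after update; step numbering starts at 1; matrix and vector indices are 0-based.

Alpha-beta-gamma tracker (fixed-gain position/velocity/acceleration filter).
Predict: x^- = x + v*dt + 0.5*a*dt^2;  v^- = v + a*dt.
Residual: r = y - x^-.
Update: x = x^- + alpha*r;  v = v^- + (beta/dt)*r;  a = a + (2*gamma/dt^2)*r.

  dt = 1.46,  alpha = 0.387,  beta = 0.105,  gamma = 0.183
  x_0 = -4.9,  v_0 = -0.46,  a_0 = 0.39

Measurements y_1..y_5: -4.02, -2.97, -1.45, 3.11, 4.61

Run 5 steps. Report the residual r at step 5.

step 1: x_pred=-5.1559  r=1.1359  x^+=-4.7163  v^+=0.1911  a^+=0.5850
step 2: x_pred=-3.8138  r=0.8438  x^+=-3.4872  v^+=1.1059  a^+=0.7299
step 3: x_pred=-1.0946  r=-0.3554  x^+=-1.2322  v^+=2.1461  a^+=0.6689
step 4: x_pred=2.6140  r=0.4960  x^+=2.8060  v^+=3.1583  a^+=0.7541
step 5: x_pred=8.2208  r=-3.6108  x^+=6.8234  v^+=3.9996  a^+=0.1341

resid = -3.6108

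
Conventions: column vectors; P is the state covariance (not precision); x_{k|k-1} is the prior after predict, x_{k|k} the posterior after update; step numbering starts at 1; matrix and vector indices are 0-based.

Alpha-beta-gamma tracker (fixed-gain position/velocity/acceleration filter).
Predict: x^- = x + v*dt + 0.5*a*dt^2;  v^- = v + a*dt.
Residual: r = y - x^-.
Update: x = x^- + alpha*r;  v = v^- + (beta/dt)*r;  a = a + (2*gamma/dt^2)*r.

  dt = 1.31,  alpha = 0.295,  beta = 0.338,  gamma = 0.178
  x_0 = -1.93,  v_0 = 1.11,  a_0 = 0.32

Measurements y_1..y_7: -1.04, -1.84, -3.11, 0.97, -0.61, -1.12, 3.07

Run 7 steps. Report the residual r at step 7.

step 1: x_pred=-0.2013  r=-0.8387  x^+=-0.4487  v^+=1.3128  a^+=0.1460
step 2: x_pred=1.3963  r=-3.2363  x^+=0.4416  v^+=0.6691  a^+=-0.5253
step 3: x_pred=0.8673  r=-3.9773  x^+=-0.3060  v^+=-1.0453  a^+=-1.3504
step 4: x_pred=-2.8341  r=3.8041  x^+=-1.7119  v^+=-1.8329  a^+=-0.5613
step 5: x_pred=-4.5946  r=3.9846  x^+=-3.4191  v^+=-1.5401  a^+=0.2653
step 6: x_pred=-5.2090  r=4.0890  x^+=-4.0027  v^+=-0.1375  a^+=1.1136
step 7: x_pred=-3.2273  r=6.2973  x^+=-1.3696  v^+=2.9461  a^+=2.4199

resid = 6.2973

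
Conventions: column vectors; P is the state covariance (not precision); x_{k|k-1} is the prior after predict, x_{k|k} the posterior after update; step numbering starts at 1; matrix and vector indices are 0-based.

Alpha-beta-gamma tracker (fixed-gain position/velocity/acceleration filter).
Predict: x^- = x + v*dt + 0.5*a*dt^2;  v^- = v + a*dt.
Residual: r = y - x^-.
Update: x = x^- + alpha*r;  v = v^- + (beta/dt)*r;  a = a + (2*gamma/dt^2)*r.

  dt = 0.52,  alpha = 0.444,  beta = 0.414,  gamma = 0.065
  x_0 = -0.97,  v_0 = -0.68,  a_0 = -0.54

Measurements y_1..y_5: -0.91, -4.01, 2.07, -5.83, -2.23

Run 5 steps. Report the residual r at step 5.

resid = 1.7695

step 1: x_pred=-1.3966  r=0.4866  x^+=-1.1806  v^+=-0.5734  a^+=-0.3061
step 2: x_pred=-1.5201  r=-2.4899  x^+=-2.6256  v^+=-2.7149  a^+=-1.5031
step 3: x_pred=-4.2406  r=6.3106  x^+=-1.4387  v^+=1.5277  a^+=1.5308
step 4: x_pred=-0.4373  r=-5.3927  x^+=-2.8317  v^+=-1.9697  a^+=-1.0618
step 5: x_pred=-3.9995  r=1.7695  x^+=-3.2138  v^+=-1.1131  a^+=-0.2111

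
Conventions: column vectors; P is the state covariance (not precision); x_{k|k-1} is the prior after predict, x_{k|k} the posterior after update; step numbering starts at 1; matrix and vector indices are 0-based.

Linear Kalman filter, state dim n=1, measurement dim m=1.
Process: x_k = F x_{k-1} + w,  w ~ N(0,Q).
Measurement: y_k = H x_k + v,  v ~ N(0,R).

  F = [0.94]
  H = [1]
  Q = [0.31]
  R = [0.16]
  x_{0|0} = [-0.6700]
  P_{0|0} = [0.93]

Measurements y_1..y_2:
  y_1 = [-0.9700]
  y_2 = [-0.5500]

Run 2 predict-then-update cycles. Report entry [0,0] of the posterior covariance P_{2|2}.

step 1: x^-=[-0.6298]  P^-=[1.1317]  S=[1.2917]  K=[0.8761]  nu=[-0.3402]  x^+=[-0.9279]  P^+=[0.1402]
step 2: x^-=[-0.8722]  P^-=[0.4339]  S=[0.5939]  K=[0.7306]  nu=[0.3222]  x^+=[-0.6368]  P^+=[0.1169]

P_post[0,0] = 0.1169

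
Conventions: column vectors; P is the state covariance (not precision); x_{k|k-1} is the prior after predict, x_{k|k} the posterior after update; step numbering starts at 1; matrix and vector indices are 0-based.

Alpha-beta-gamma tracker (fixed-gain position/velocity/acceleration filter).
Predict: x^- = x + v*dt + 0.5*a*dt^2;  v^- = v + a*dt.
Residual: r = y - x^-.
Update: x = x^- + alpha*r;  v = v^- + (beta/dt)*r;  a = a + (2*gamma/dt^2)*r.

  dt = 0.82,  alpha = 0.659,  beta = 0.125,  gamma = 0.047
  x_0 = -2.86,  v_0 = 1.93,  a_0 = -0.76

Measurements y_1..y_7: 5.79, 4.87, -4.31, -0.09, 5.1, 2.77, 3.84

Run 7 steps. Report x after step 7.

step 1: x_pred=-1.5329  r=7.3229  x^+=3.2929  v^+=2.4231  a^+=0.2637
step 2: x_pred=5.3685  r=-0.4985  x^+=5.0400  v^+=2.5634  a^+=0.1940
step 3: x_pred=7.2072  r=-11.5172  x^+=-0.3826  v^+=0.9668  a^+=-1.4160
step 4: x_pred=-0.0659  r=-0.0241  x^+=-0.0818  v^+=-0.1980  a^+=-1.4194
step 5: x_pred=-0.7214  r=5.8214  x^+=3.1149  v^+=-0.4745  a^+=-0.6056
step 6: x_pred=2.5222  r=0.2478  x^+=2.6855  v^+=-0.9333  a^+=-0.5709
step 7: x_pred=1.7282  r=2.1118  x^+=3.1199  v^+=-1.0796  a^+=-0.2757

x_post = 3.1199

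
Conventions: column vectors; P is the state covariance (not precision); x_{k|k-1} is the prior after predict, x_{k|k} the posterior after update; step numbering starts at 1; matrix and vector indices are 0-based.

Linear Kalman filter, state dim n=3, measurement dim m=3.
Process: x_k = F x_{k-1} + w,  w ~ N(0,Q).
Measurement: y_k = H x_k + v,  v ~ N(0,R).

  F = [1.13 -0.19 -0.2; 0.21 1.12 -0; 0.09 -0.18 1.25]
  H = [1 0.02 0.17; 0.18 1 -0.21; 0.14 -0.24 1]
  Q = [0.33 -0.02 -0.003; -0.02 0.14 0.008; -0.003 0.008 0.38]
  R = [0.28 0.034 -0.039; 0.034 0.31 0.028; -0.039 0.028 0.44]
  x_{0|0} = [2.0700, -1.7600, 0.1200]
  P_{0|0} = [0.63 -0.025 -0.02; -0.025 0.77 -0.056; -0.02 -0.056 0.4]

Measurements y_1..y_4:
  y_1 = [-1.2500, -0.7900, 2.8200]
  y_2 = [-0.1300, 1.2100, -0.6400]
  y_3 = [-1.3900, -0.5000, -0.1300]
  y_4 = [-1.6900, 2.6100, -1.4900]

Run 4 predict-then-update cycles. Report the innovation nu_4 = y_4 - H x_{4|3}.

innov = [-0.3120, 3.0122, -1.4389]

step 1: x^-=[2.6495, -1.5365, 0.6531]  P^-=[1.1938 -0.0516 -0.0237; -0.0516 1.1219 -0.2205; -0.0237 -0.2206 1.0566]  S=[1.4931 0.1495 0.2949; 0.1495 1.5930 -0.6733; 0.2949 -0.6733 1.6873]  K=[0.8035 0.0119 -0.0434; -0.1251 0.7506 0.0268; -0.0294 0.0019 0.6615]  nu=[-3.9798, 0.4067, 1.4272]  x^+=[-0.6053, -0.6952, 1.7149]  P^+=[0.2434 -0.0334 -0.0922; -0.0334 0.2570 0.1040; -0.0922 0.1040 0.3301]
step 2: x^-=[-0.8948, -0.9057, 2.2143]  P^-=[0.7272 -0.0773 -0.1941; -0.0773 0.4575 0.0801; -0.1941 0.0801 0.8397]  S=[0.9631 0.1146 0.0213; 0.1146 0.7812 -0.1923; 0.0213 -0.1923 1.2326]  K=[0.7211 -0.0029 -0.0727; -0.1269 0.5795 0.0598; -0.0660 0.0006 0.6448]  nu=[0.4065, 2.7418, -2.9464]  x^+=[-0.3953, 0.4555, 0.2893]  P^+=[0.2226 -0.0397 -0.1009; -0.0397 0.2057 0.1024; -0.1009 0.1024 0.3250]
step 3: x^-=[-0.5911, 0.4272, 0.2440]  P^-=[0.7051 -0.0783 -0.2072; -0.0783 0.3891 0.0851; -0.2072 0.0851 0.8288]  S=[0.9362 0.1118 0.0034; 0.1118 0.7103 -0.1710; 0.0034 -0.1710 1.2114]  K=[0.7143 -0.0011 -0.0762; -0.1242 0.5369 0.0603; -0.0699 -0.0121 0.6418]  nu=[-0.8489, -0.7695, -0.1888]  x^+=[-1.1822, 0.1080, 0.1916]  P^+=[0.2210 -0.0393 -0.1018; -0.0393 0.1916 0.0979; -0.1018 0.0979 0.3225]
step 4: x^-=[-1.3948, -0.1273, 0.1136]  P^-=[0.7024 -0.0742 -0.2076; -0.0742 0.3715 0.0814; -0.2076 0.0814 0.8263]  S=[0.9334 0.1146 0.0014; 0.1146 0.6955 -0.1699; 0.0014 -0.1699 1.2092]  K=[0.7130 0.0016 -0.0762; -0.1212 0.5248 0.0589; -0.0689 -0.0183 0.6406]  nu=[-0.3120, 3.0122, -1.4389]  x^+=[-1.5026, 1.4065, -0.8418]  P^+=[0.2207 -0.0384 -0.1014; -0.0384 0.1872 0.0956; -0.1014 0.0956 0.3212]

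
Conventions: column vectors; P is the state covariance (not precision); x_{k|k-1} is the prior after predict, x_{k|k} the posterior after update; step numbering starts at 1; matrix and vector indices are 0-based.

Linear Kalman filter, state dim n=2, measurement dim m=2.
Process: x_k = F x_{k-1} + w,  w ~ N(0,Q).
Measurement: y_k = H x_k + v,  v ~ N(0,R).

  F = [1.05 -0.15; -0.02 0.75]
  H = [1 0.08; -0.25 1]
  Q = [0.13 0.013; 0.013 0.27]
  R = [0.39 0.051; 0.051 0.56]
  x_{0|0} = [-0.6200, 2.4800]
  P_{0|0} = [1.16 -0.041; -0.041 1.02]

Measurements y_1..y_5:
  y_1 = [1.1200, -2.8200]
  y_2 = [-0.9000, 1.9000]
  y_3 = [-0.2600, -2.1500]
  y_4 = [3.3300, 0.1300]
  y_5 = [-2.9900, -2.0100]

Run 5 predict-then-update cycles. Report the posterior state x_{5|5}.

step 1: x^-=[-1.0230, 1.8724]  P^-=[1.4448 -0.1585; -0.1585 0.8454]  S=[1.8148 -0.3979; -0.3979 1.5750]  K=[0.7588 -0.1383; 0.0774 0.5815]  nu=[1.9932, -4.9482]  x^+=[1.1736, -0.8507]  P^+=[0.2863 0.0328; 0.0328 0.3378]
step 2: x^-=[1.3599, -0.6615]  P^-=[0.4429 -0.0051; -0.0051 0.4591]  S=[0.8350 -0.0279; -0.0279 1.0494]  K=[0.5267 -0.0963; 0.0527 0.4402]  nu=[-2.2070, 2.9015]  x^+=[-0.0819, 0.4994]  P^+=[0.1987 0.0226; 0.0226 0.2548]
step 3: x^-=[-0.1609, 0.3762]  P^-=[0.3477 -0.0020; -0.0020 0.4127]  S=[0.7400 -0.0048; -0.0048 0.9955]  K=[0.4690 -0.0870; 0.0447 0.4153]  nu=[-0.1292, -2.5664]  x^+=[0.0018, -0.6955]  P^+=[0.1769 0.0194; 0.0194 0.2397]
step 4: x^-=[0.1063, -0.5217]  P^-=[0.3243 -0.0023; -0.0023 0.4043]  S=[0.7166 -0.0000; -0.0000 0.9858]  K=[0.4524 -0.0846; 0.0419 0.4108]  nu=[3.2655, 0.6782]  x^+=[1.5261, -0.1062]  P^+=[0.1706 0.0184; 0.0184 0.2368]
step 5: x^-=[1.6183, -0.1102]  P^-=[0.3177 -0.0027; -0.0027 0.4027]  S=[0.7098 0.0011; 0.0011 0.9839]  K=[0.4474 -0.0840; 0.0409 0.4099]  nu=[-4.5995, -1.4952]  x^+=[-0.3138, -0.9113]  P^+=[0.1688 0.0180; 0.0180 0.2361]

x_post = [-0.3138, -0.9113]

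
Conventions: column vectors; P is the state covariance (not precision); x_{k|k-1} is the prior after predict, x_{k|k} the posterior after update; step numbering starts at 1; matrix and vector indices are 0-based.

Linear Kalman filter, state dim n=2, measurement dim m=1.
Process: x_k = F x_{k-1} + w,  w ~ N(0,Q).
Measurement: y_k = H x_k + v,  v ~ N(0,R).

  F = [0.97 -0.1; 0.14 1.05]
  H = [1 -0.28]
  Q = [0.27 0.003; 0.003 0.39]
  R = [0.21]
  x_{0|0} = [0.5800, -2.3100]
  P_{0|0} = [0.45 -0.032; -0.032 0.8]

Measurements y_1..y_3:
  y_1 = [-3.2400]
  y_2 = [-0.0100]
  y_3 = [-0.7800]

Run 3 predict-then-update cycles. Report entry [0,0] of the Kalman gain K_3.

K[0,0] = 0.5283

step 1: x^-=[0.7936, -2.3443]  P^-=[0.7076 -0.0520; -0.0520 1.2714]  S=[1.0464]  K=[0.6901; -0.3899]  nu=[-4.6900]  x^+=[-2.4432, -0.5156]  P^+=[0.2092 0.2296; 0.2296 1.1123]
step 2: x^-=[-2.3183, -0.8834]  P^-=[0.4334 0.1452; 0.1452 1.6879]  S=[0.6944]  K=[0.5656; -0.4715]  nu=[2.0610]  x^+=[-1.1526, -1.8550]  P^+=[0.2113 0.3304; 0.3304 1.5336]
step 3: x^-=[-0.9326, -2.1092]  P^-=[0.4200 0.2025; 0.2025 2.1820]  S=[0.6877]  K=[0.5283; -0.5939]  nu=[-0.4380]  x^+=[-1.1640, -1.8490]  P^+=[0.2281 0.4183; 0.4183 1.9395]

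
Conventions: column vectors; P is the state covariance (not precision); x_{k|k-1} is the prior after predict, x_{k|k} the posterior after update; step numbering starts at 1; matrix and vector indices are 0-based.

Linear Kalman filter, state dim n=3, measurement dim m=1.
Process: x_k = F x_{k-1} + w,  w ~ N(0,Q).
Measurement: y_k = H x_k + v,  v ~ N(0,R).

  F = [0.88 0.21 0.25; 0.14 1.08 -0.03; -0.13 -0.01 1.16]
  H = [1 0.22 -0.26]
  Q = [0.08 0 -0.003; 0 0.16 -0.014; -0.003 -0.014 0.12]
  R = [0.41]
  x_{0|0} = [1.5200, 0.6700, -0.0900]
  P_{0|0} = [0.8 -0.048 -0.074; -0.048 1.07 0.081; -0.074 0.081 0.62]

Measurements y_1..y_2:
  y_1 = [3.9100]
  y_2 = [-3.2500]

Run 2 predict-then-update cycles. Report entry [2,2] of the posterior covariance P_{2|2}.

step 1: x^-=[1.4558, 0.9391, -0.3087]  P^-=[0.7437 0.3103 0.0312; 0.3103 1.4051 0.0343; 0.0312 0.0343 0.9882]  S=[1.4049]  K=[0.5722; 0.4346; -0.1553]  nu=[2.1673]  x^+=[2.6959, 1.8809, -0.6454]  P^+=[0.2837 -0.0390 0.1560; -0.0390 1.1399 0.1291; 0.1560 0.1291 0.9543]
step 2: x^-=[2.6060, 2.4282, -1.1179]  P^-=[0.4774 0.2835 0.4256; 0.2835 1.4745 0.1286; 0.4256 0.1286 1.3589]  S=[0.9393]  K=[0.4568; 0.6115; 0.1071]  nu=[-6.6809]  x^+=[-0.4461, -1.6573, -1.8336]  P^+=[0.2814 0.0211 0.3797; 0.0211 1.1232 0.0671; 0.3797 0.0671 1.3481]

P_post[2,2] = 1.3481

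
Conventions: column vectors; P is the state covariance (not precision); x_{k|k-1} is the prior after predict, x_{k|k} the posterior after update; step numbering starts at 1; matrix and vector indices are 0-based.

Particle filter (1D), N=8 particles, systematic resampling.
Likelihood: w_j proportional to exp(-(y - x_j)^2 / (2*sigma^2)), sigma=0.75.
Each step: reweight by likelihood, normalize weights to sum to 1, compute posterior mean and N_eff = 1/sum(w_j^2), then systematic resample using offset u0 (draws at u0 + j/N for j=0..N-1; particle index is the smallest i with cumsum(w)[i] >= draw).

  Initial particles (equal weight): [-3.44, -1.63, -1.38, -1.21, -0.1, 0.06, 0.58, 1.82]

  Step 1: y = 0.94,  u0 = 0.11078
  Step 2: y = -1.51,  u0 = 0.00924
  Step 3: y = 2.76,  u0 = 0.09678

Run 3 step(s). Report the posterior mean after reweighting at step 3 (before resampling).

post_mean = 0.3783

step 1: w=[0.0000, 0.0012, 0.0036, 0.0071, 0.1658, 0.2179, 0.3865, 0.2179]  mean=0.6016  Neff=3.6784  idx=[4, 5, 5, 6, 6, 6, 7, 7]
step 2: w=[0.3743, 0.2450, 0.2450, 0.0451, 0.0451, 0.0451, 0.0001, 0.0001]  mean=0.0709  Neff=3.7551  idx=[0, 0, 0, 1, 1, 2, 2, 3]
step 3: w=[0.0304, 0.0304, 0.0304, 0.0671, 0.0671, 0.0671, 0.0671, 0.6403]  mean=0.3783  Neff=2.3215  idx=[3, 4, 6, 7, 7, 7, 7, 7]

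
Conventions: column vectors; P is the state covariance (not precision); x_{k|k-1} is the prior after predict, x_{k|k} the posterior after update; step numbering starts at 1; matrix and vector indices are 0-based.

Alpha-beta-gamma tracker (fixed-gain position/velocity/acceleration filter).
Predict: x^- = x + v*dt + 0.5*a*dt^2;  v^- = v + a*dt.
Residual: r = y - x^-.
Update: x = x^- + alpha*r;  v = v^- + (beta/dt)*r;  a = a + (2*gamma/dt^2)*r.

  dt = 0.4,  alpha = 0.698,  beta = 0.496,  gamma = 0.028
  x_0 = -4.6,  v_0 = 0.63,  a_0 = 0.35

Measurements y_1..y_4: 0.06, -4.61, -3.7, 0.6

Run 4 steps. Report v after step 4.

step 1: x_pred=-4.3200  r=4.3800  x^+=-1.2628  v^+=6.2012  a^+=1.8830
step 2: x_pred=1.3684  r=-5.9784  x^+=-2.8045  v^+=-0.4588  a^+=-0.2094
step 3: x_pred=-3.0048  r=-0.6952  x^+=-3.4900  v^+=-1.4046  a^+=-0.4527
step 4: x_pred=-4.0881  r=4.6881  x^+=-0.8158  v^+=4.2276  a^+=1.1881

v_post = 4.2276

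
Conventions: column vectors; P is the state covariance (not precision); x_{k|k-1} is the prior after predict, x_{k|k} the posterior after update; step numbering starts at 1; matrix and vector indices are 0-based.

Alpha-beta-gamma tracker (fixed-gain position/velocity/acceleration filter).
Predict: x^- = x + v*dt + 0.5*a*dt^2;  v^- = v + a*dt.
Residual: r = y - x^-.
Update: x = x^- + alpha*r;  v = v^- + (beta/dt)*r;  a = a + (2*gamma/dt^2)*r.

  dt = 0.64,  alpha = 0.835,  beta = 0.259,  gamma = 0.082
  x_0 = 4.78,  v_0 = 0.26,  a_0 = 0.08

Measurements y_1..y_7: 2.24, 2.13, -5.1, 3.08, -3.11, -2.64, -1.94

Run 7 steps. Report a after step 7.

step 1: x_pred=4.9628  r=-2.7228  x^+=2.6893  v^+=-0.7907  a^+=-1.0102
step 2: x_pred=1.9763  r=0.1537  x^+=2.1046  v^+=-1.3750  a^+=-0.9487
step 3: x_pred=1.0304  r=-6.1304  x^+=-4.0885  v^+=-4.4630  a^+=-3.4032
step 4: x_pred=-7.6418  r=10.7218  x^+=1.3109  v^+=-2.3021  a^+=0.8897
step 5: x_pred=0.0198  r=-3.1298  x^+=-2.5936  v^+=-2.9993  a^+=-0.3634
step 6: x_pred=-4.5875  r=1.9475  x^+=-2.9613  v^+=-2.4437  a^+=0.4164
step 7: x_pred=-4.4400  r=2.5000  x^+=-2.3525  v^+=-1.1655  a^+=1.4173

a_post = 1.4173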